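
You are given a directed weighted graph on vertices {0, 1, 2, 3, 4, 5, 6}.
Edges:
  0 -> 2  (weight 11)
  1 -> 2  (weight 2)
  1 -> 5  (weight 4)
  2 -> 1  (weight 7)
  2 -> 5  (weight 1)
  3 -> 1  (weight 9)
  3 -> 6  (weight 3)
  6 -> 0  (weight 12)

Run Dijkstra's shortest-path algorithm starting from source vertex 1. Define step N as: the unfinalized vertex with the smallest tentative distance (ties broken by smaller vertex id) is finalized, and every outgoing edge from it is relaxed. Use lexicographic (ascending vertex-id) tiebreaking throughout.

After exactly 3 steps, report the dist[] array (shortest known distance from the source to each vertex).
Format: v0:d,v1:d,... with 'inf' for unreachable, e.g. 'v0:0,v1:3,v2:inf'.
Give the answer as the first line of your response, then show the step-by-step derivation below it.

v0:inf,v1:0,v2:2,v3:inf,v4:inf,v5:3,v6:inf

step 1: dist = v0:inf,v1:0,v2:2,v3:inf,v4:inf,v5:4,v6:inf
step 2: dist = v0:inf,v1:0,v2:2,v3:inf,v4:inf,v5:3,v6:inf
step 3: dist = v0:inf,v1:0,v2:2,v3:inf,v4:inf,v5:3,v6:inf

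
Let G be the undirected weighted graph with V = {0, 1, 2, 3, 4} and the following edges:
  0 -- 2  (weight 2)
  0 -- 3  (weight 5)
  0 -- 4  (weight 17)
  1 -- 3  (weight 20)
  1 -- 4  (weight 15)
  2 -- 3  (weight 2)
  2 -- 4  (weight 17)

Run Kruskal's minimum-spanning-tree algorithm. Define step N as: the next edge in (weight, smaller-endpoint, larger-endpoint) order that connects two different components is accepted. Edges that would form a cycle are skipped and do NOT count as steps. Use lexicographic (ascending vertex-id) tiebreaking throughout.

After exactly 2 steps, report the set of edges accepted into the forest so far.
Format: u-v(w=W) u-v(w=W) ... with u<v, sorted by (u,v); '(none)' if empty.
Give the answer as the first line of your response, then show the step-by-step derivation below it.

0-2(w=2) 2-3(w=2)

step 1: add edge 0-2 (w=2); MST = {0-2(w=2)}
step 2: add edge 2-3 (w=2); MST = {0-2(w=2) 2-3(w=2)}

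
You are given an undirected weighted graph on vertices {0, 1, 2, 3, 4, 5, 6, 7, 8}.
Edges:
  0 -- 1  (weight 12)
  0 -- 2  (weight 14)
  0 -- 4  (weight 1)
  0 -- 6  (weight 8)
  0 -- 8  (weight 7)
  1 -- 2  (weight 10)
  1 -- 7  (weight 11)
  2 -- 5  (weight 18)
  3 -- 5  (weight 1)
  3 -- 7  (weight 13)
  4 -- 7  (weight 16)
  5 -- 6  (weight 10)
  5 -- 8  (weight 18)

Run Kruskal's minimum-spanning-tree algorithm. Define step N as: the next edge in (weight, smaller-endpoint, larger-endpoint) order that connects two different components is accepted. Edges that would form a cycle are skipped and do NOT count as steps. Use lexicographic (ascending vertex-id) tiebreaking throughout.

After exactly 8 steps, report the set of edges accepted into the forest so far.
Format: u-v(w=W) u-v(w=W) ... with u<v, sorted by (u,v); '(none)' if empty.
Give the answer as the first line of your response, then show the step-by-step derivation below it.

0-1(w=12) 0-4(w=1) 0-6(w=8) 0-8(w=7) 1-2(w=10) 1-7(w=11) 3-5(w=1) 5-6(w=10)

step 1: add edge 0-4 (w=1); MST = {0-4(w=1)}
step 2: add edge 3-5 (w=1); MST = {0-4(w=1) 3-5(w=1)}
step 3: add edge 0-8 (w=7); MST = {0-4(w=1) 0-8(w=7) 3-5(w=1)}
step 4: add edge 0-6 (w=8); MST = {0-4(w=1) 0-6(w=8) 0-8(w=7) 3-5(w=1)}
step 5: add edge 1-2 (w=10); MST = {0-4(w=1) 0-6(w=8) 0-8(w=7) 1-2(w=10) 3-5(w=1)}
step 6: add edge 5-6 (w=10); MST = {0-4(w=1) 0-6(w=8) 0-8(w=7) 1-2(w=10) 3-5(w=1) 5-6(w=10)}
step 7: add edge 1-7 (w=11); MST = {0-4(w=1) 0-6(w=8) 0-8(w=7) 1-2(w=10) 1-7(w=11) 3-5(w=1) 5-6(w=10)}
step 8: add edge 0-1 (w=12); MST = {0-1(w=12) 0-4(w=1) 0-6(w=8) 0-8(w=7) 1-2(w=10) 1-7(w=11) 3-5(w=1) 5-6(w=10)}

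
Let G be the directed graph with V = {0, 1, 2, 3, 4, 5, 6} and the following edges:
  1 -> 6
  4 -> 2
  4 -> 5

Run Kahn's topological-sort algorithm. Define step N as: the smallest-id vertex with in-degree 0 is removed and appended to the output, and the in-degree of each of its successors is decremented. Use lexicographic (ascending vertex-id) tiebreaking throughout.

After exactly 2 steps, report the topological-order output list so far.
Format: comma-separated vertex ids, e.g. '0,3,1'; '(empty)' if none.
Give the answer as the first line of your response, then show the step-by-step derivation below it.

0,1

step 1: output 0; order=[0]; indeg=(0,0,1,0,0,1,1)
step 2: output 1; order=[0,1]; indeg=(0,0,1,0,0,1,0)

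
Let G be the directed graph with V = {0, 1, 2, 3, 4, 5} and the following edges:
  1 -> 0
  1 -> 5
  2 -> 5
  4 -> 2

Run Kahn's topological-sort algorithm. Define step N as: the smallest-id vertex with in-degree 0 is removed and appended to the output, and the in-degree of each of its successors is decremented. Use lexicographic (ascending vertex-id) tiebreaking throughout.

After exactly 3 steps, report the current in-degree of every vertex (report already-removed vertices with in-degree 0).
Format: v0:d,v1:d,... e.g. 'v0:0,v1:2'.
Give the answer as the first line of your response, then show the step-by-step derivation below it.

v0:0,v1:0,v2:1,v3:0,v4:0,v5:1

step 1: output 1; order=[1]; indeg=(0,0,1,0,0,1)
step 2: output 0; order=[1,0]; indeg=(0,0,1,0,0,1)
step 3: output 3; order=[1,0,3]; indeg=(0,0,1,0,0,1)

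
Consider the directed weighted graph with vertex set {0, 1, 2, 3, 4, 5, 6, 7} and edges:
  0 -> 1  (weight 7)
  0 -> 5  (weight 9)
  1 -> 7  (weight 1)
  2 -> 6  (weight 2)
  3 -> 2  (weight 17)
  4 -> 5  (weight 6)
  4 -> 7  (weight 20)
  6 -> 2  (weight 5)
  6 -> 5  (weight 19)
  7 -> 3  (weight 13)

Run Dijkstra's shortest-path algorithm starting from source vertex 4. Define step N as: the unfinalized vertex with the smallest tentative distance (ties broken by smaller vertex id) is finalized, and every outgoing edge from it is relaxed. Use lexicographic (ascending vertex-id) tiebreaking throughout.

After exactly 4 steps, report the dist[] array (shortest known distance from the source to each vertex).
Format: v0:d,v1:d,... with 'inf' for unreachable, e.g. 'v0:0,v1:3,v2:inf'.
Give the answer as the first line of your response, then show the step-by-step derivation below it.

v0:inf,v1:inf,v2:50,v3:33,v4:0,v5:6,v6:inf,v7:20

step 1: dist = v0:inf,v1:inf,v2:inf,v3:inf,v4:0,v5:6,v6:inf,v7:20
step 2: dist = v0:inf,v1:inf,v2:inf,v3:inf,v4:0,v5:6,v6:inf,v7:20
step 3: dist = v0:inf,v1:inf,v2:inf,v3:33,v4:0,v5:6,v6:inf,v7:20
step 4: dist = v0:inf,v1:inf,v2:50,v3:33,v4:0,v5:6,v6:inf,v7:20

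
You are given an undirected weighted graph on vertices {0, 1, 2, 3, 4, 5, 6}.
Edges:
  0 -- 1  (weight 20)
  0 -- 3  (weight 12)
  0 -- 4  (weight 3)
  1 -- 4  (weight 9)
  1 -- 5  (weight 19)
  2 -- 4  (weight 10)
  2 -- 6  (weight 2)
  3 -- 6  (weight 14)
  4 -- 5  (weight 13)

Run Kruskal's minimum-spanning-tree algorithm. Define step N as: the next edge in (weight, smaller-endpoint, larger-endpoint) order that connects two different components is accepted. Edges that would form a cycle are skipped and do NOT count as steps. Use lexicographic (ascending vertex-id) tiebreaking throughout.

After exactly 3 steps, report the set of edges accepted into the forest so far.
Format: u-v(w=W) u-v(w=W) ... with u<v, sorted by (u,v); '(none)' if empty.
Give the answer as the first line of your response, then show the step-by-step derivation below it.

0-4(w=3) 1-4(w=9) 2-6(w=2)

step 1: add edge 2-6 (w=2); MST = {2-6(w=2)}
step 2: add edge 0-4 (w=3); MST = {0-4(w=3) 2-6(w=2)}
step 3: add edge 1-4 (w=9); MST = {0-4(w=3) 1-4(w=9) 2-6(w=2)}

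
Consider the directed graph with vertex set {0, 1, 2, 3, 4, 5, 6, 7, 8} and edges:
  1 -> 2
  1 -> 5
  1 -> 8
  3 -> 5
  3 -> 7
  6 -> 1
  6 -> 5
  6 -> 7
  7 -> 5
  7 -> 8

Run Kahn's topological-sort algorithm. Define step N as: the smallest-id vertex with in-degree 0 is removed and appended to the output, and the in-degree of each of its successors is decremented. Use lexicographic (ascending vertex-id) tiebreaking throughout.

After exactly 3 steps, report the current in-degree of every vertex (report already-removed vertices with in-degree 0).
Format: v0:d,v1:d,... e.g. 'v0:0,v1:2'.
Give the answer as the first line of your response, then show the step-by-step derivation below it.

v0:0,v1:1,v2:1,v3:0,v4:0,v5:3,v6:0,v7:1,v8:2

step 1: output 0; order=[0]; indeg=(0,1,1,0,0,4,0,2,2)
step 2: output 3; order=[0,3]; indeg=(0,1,1,0,0,3,0,1,2)
step 3: output 4; order=[0,3,4]; indeg=(0,1,1,0,0,3,0,1,2)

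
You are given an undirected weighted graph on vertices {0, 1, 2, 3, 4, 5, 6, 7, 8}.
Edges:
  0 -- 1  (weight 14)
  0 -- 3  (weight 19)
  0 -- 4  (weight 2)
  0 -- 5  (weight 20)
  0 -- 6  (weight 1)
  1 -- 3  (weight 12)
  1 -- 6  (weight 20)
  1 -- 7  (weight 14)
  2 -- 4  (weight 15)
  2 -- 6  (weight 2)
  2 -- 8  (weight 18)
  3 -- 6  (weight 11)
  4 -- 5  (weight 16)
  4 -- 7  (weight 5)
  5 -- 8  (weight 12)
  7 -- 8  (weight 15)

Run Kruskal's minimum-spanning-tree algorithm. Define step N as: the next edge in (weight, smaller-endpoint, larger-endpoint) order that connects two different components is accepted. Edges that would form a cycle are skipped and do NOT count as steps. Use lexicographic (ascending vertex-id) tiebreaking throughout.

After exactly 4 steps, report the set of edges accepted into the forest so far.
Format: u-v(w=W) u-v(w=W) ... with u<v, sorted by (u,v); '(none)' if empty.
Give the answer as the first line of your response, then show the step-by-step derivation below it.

0-4(w=2) 0-6(w=1) 2-6(w=2) 4-7(w=5)

step 1: add edge 0-6 (w=1); MST = {0-6(w=1)}
step 2: add edge 0-4 (w=2); MST = {0-4(w=2) 0-6(w=1)}
step 3: add edge 2-6 (w=2); MST = {0-4(w=2) 0-6(w=1) 2-6(w=2)}
step 4: add edge 4-7 (w=5); MST = {0-4(w=2) 0-6(w=1) 2-6(w=2) 4-7(w=5)}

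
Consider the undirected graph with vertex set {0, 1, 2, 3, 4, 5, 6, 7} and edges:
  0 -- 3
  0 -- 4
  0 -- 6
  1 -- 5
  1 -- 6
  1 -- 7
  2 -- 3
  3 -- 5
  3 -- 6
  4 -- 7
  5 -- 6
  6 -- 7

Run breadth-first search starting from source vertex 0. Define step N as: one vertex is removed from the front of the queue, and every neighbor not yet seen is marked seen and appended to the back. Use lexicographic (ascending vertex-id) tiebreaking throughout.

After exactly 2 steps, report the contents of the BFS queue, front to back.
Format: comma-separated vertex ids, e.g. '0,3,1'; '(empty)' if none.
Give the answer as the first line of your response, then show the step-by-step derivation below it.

4,6,2,5

step 1: dequeue 0; queue=[3,4,6]; order=0
step 2: dequeue 3; queue=[4,6,2,5]; order=0,3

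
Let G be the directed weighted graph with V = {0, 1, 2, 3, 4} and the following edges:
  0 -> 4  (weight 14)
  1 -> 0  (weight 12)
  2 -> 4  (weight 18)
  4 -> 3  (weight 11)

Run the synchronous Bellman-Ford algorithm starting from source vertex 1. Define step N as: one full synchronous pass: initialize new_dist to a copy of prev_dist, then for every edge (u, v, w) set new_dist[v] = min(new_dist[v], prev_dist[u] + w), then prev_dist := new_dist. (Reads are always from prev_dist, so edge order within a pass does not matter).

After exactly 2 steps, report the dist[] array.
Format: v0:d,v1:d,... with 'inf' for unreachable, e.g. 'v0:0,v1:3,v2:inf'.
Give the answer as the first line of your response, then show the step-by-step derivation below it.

v0:12,v1:0,v2:inf,v3:inf,v4:26

step 1: dist = v0:12,v1:0,v2:inf,v3:inf,v4:inf
step 2: dist = v0:12,v1:0,v2:inf,v3:inf,v4:26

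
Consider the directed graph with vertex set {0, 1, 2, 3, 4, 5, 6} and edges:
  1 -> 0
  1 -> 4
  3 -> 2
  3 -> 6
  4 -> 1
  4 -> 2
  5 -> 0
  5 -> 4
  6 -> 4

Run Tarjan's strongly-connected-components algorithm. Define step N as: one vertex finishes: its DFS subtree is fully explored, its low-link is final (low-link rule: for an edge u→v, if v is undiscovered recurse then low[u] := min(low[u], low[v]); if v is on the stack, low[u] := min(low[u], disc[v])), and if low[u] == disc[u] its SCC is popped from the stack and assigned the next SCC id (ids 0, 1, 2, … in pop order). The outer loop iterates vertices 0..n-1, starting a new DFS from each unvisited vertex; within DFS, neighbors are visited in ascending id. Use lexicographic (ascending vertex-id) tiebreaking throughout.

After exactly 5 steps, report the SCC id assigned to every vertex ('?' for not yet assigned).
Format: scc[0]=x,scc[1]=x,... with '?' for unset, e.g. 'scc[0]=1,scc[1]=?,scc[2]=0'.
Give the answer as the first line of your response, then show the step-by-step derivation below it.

scc[0]=0,scc[1]=2,scc[2]=1,scc[3]=?,scc[4]=2,scc[5]=?,scc[6]=3

step 1: low=(low[0]=0,low[1]=?,low[2]=?,low[3]=?,low[4]=?,low[5]=?,low[6]=?); scc=(scc[0]=0,scc[1]=?,scc[2]=?,scc[3]=?,scc[4]=?,scc[5]=?,scc[6]=?)
step 2: low=(low[0]=0,low[1]=1,low[2]=3,low[3]=?,low[4]=1,low[5]=?,low[6]=?); scc=(scc[0]=0,scc[1]=?,scc[2]=1,scc[3]=?,scc[4]=?,scc[5]=?,scc[6]=?)
step 3: low=(low[0]=0,low[1]=1,low[2]=3,low[3]=?,low[4]=1,low[5]=?,low[6]=?); scc=(scc[0]=0,scc[1]=?,scc[2]=1,scc[3]=?,scc[4]=?,scc[5]=?,scc[6]=?)
step 4: low=(low[0]=0,low[1]=1,low[2]=3,low[3]=?,low[4]=1,low[5]=?,low[6]=?); scc=(scc[0]=0,scc[1]=2,scc[2]=1,scc[3]=?,scc[4]=2,scc[5]=?,scc[6]=?)
step 5: low=(low[0]=0,low[1]=1,low[2]=3,low[3]=4,low[4]=1,low[5]=?,low[6]=5); scc=(scc[0]=0,scc[1]=2,scc[2]=1,scc[3]=?,scc[4]=2,scc[5]=?,scc[6]=3)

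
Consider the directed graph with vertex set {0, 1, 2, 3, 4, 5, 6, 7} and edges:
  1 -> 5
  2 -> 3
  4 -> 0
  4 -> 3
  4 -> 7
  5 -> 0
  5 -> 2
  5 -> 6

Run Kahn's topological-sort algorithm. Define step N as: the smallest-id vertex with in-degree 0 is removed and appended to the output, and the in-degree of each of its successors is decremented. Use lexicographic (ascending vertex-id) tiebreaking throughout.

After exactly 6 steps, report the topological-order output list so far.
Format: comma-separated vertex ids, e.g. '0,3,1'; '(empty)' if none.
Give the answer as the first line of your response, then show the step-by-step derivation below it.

1,4,5,0,2,3

step 1: output 1; order=[1]; indeg=(2,0,1,2,0,0,1,1)
step 2: output 4; order=[1,4]; indeg=(1,0,1,1,0,0,1,0)
step 3: output 5; order=[1,4,5]; indeg=(0,0,0,1,0,0,0,0)
step 4: output 0; order=[1,4,5,0]; indeg=(0,0,0,1,0,0,0,0)
step 5: output 2; order=[1,4,5,0,2]; indeg=(0,0,0,0,0,0,0,0)
step 6: output 3; order=[1,4,5,0,2,3]; indeg=(0,0,0,0,0,0,0,0)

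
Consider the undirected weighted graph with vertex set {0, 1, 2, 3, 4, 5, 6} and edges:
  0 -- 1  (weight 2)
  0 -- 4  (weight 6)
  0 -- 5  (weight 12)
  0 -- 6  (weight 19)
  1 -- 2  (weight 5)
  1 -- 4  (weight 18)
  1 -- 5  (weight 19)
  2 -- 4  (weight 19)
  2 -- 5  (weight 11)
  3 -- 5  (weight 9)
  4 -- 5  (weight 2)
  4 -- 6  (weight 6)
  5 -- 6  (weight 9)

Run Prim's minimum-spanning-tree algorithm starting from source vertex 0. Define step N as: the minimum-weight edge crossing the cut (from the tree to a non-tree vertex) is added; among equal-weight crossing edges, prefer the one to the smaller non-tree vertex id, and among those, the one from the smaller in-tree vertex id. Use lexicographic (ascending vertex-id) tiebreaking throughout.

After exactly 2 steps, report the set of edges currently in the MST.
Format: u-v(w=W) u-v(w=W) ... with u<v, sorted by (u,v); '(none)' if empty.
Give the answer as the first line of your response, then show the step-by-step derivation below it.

0-1(w=2) 1-2(w=5)

step 1: add edge 0-1 (w=2); MST = {0-1(w=2)}
step 2: add edge 1-2 (w=5); MST = {0-1(w=2) 1-2(w=5)}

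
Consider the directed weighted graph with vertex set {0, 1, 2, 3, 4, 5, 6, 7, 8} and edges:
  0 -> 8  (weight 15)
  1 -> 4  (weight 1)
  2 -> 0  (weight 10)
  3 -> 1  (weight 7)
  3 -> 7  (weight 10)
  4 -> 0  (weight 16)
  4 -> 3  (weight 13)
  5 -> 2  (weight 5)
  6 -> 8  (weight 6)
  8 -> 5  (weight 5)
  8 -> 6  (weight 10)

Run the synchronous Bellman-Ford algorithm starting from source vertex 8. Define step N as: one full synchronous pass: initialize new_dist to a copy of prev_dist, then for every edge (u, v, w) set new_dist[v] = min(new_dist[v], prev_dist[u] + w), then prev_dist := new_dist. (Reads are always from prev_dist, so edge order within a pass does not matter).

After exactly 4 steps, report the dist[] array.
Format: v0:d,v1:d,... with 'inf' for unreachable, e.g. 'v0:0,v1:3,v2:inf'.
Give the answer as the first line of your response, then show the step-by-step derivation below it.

v0:20,v1:inf,v2:10,v3:inf,v4:inf,v5:5,v6:10,v7:inf,v8:0

step 1: dist = v0:inf,v1:inf,v2:inf,v3:inf,v4:inf,v5:5,v6:10,v7:inf,v8:0
step 2: dist = v0:inf,v1:inf,v2:10,v3:inf,v4:inf,v5:5,v6:10,v7:inf,v8:0
step 3: dist = v0:20,v1:inf,v2:10,v3:inf,v4:inf,v5:5,v6:10,v7:inf,v8:0
step 4: dist = v0:20,v1:inf,v2:10,v3:inf,v4:inf,v5:5,v6:10,v7:inf,v8:0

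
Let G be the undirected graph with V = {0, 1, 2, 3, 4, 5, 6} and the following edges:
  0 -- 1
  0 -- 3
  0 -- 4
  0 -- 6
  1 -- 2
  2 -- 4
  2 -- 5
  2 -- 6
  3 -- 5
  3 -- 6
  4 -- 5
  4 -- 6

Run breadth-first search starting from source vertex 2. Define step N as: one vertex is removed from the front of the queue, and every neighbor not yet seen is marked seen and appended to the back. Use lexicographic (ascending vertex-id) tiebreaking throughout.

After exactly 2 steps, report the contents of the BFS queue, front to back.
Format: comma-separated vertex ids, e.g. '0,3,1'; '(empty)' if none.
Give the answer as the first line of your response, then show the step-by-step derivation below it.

4,5,6,0

step 1: dequeue 2; queue=[1,4,5,6]; order=2
step 2: dequeue 1; queue=[4,5,6,0]; order=2,1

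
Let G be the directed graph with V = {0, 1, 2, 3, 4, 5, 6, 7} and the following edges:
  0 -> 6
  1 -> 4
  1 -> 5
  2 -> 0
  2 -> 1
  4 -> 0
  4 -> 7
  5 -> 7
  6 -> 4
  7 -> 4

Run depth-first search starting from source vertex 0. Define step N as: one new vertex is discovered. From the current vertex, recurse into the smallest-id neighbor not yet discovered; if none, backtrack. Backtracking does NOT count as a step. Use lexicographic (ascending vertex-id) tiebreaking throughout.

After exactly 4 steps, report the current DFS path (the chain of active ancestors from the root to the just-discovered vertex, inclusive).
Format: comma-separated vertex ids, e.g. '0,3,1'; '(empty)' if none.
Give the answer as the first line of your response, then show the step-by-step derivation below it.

0,6,4,7

step 1: discover 0; path=0; order=0
step 2: discover 6; path=0>6; order=0,6
step 3: discover 4; path=0>6>4; order=0,6,4
step 4: discover 7; path=0>6>4>7; order=0,6,4,7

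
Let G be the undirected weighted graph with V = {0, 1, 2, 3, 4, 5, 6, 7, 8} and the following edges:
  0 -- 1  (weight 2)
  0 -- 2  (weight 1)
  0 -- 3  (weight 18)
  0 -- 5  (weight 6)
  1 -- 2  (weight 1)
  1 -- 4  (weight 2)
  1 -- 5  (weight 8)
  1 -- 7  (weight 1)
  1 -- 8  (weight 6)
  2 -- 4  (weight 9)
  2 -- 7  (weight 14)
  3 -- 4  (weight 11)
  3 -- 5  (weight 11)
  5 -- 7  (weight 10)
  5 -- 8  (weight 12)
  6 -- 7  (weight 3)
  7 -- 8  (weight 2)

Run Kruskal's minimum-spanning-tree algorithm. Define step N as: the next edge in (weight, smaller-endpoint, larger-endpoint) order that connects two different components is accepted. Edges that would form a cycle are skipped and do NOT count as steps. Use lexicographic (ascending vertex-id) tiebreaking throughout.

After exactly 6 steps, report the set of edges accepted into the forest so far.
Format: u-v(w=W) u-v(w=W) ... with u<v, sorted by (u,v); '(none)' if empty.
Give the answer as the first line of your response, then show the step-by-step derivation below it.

0-2(w=1) 1-2(w=1) 1-4(w=2) 1-7(w=1) 6-7(w=3) 7-8(w=2)

step 1: add edge 0-2 (w=1); MST = {0-2(w=1)}
step 2: add edge 1-2 (w=1); MST = {0-2(w=1) 1-2(w=1)}
step 3: add edge 1-7 (w=1); MST = {0-2(w=1) 1-2(w=1) 1-7(w=1)}
step 4: add edge 1-4 (w=2); MST = {0-2(w=1) 1-2(w=1) 1-4(w=2) 1-7(w=1)}
step 5: add edge 7-8 (w=2); MST = {0-2(w=1) 1-2(w=1) 1-4(w=2) 1-7(w=1) 7-8(w=2)}
step 6: add edge 6-7 (w=3); MST = {0-2(w=1) 1-2(w=1) 1-4(w=2) 1-7(w=1) 6-7(w=3) 7-8(w=2)}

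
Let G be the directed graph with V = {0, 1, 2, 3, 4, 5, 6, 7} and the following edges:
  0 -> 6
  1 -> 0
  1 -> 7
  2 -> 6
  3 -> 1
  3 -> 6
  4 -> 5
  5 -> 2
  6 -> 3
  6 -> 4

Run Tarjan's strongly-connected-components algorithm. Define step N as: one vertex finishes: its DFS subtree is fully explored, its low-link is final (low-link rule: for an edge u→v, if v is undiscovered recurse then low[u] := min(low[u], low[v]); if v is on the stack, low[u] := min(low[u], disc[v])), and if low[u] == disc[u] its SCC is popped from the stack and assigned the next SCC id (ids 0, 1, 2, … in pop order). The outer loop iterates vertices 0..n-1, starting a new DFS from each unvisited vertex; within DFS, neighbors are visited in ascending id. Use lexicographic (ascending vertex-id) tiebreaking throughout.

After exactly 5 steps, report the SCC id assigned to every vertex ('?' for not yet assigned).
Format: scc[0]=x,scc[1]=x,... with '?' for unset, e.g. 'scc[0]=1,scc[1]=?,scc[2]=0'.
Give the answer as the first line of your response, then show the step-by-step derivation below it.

scc[0]=?,scc[1]=?,scc[2]=?,scc[3]=?,scc[4]=?,scc[5]=?,scc[6]=?,scc[7]=0

step 1: low=(low[0]=0,low[1]=0,low[2]=?,low[3]=2,low[4]=?,low[5]=?,low[6]=1,low[7]=4); scc=(scc[0]=?,scc[1]=?,scc[2]=?,scc[3]=?,scc[4]=?,scc[5]=?,scc[6]=?,scc[7]=0)
step 2: low=(low[0]=0,low[1]=0,low[2]=?,low[3]=2,low[4]=?,low[5]=?,low[6]=1,low[7]=4); scc=(scc[0]=?,scc[1]=?,scc[2]=?,scc[3]=?,scc[4]=?,scc[5]=?,scc[6]=?,scc[7]=0)
step 3: low=(low[0]=0,low[1]=0,low[2]=?,low[3]=0,low[4]=?,low[5]=?,low[6]=1,low[7]=4); scc=(scc[0]=?,scc[1]=?,scc[2]=?,scc[3]=?,scc[4]=?,scc[5]=?,scc[6]=?,scc[7]=0)
step 4: low=(low[0]=0,low[1]=0,low[2]=1,low[3]=0,low[4]=5,low[5]=6,low[6]=0,low[7]=4); scc=(scc[0]=?,scc[1]=?,scc[2]=?,scc[3]=?,scc[4]=?,scc[5]=?,scc[6]=?,scc[7]=0)
step 5: low=(low[0]=0,low[1]=0,low[2]=1,low[3]=0,low[4]=5,low[5]=1,low[6]=0,low[7]=4); scc=(scc[0]=?,scc[1]=?,scc[2]=?,scc[3]=?,scc[4]=?,scc[5]=?,scc[6]=?,scc[7]=0)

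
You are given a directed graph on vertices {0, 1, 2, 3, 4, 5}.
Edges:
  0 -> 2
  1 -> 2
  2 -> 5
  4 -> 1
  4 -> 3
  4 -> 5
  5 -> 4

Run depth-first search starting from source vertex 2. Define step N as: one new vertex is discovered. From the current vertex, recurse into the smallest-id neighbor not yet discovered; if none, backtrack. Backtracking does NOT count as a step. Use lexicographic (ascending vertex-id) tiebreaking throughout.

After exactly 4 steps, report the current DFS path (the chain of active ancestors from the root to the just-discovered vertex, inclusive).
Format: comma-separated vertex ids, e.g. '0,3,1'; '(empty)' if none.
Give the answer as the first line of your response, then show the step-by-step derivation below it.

2,5,4,1

step 1: discover 2; path=2; order=2
step 2: discover 5; path=2>5; order=2,5
step 3: discover 4; path=2>5>4; order=2,5,4
step 4: discover 1; path=2>5>4>1; order=2,5,4,1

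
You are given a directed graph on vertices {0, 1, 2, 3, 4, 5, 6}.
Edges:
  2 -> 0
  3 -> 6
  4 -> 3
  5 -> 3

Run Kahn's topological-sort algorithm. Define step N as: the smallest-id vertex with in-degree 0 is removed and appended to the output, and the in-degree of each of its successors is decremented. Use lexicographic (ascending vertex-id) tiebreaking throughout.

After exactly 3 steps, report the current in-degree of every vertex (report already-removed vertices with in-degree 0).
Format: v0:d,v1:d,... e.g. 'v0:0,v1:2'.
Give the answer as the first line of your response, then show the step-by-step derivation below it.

v0:0,v1:0,v2:0,v3:2,v4:0,v5:0,v6:1

step 1: output 1; order=[1]; indeg=(1,0,0,2,0,0,1)
step 2: output 2; order=[1,2]; indeg=(0,0,0,2,0,0,1)
step 3: output 0; order=[1,2,0]; indeg=(0,0,0,2,0,0,1)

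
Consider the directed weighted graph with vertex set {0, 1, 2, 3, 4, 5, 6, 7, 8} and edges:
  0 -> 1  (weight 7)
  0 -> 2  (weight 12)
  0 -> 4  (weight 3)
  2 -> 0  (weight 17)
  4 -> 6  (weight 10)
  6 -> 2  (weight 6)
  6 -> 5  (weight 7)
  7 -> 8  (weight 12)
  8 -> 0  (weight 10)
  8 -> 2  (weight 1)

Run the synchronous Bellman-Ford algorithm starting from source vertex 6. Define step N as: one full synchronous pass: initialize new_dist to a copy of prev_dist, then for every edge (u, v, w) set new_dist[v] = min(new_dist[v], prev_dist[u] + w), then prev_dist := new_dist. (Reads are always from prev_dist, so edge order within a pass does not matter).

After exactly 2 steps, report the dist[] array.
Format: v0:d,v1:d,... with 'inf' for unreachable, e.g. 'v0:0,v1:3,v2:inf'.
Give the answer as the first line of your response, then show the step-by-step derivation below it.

v0:23,v1:inf,v2:6,v3:inf,v4:inf,v5:7,v6:0,v7:inf,v8:inf

step 1: dist = v0:inf,v1:inf,v2:6,v3:inf,v4:inf,v5:7,v6:0,v7:inf,v8:inf
step 2: dist = v0:23,v1:inf,v2:6,v3:inf,v4:inf,v5:7,v6:0,v7:inf,v8:inf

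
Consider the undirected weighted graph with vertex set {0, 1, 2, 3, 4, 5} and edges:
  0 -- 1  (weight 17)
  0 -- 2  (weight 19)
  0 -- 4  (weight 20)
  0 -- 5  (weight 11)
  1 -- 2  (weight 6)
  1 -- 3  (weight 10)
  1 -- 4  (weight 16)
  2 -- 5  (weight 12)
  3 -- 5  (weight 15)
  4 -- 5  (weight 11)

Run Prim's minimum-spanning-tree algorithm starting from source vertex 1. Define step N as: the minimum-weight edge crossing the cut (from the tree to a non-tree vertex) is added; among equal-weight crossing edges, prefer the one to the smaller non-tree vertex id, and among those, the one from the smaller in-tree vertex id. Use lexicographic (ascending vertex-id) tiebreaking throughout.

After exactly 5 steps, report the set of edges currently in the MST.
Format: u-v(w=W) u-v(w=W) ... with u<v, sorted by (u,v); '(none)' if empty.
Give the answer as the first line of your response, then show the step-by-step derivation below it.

0-5(w=11) 1-2(w=6) 1-3(w=10) 2-5(w=12) 4-5(w=11)

step 1: add edge 1-2 (w=6); MST = {1-2(w=6)}
step 2: add edge 1-3 (w=10); MST = {1-2(w=6) 1-3(w=10)}
step 3: add edge 2-5 (w=12); MST = {1-2(w=6) 1-3(w=10) 2-5(w=12)}
step 4: add edge 0-5 (w=11); MST = {0-5(w=11) 1-2(w=6) 1-3(w=10) 2-5(w=12)}
step 5: add edge 4-5 (w=11); MST = {0-5(w=11) 1-2(w=6) 1-3(w=10) 2-5(w=12) 4-5(w=11)}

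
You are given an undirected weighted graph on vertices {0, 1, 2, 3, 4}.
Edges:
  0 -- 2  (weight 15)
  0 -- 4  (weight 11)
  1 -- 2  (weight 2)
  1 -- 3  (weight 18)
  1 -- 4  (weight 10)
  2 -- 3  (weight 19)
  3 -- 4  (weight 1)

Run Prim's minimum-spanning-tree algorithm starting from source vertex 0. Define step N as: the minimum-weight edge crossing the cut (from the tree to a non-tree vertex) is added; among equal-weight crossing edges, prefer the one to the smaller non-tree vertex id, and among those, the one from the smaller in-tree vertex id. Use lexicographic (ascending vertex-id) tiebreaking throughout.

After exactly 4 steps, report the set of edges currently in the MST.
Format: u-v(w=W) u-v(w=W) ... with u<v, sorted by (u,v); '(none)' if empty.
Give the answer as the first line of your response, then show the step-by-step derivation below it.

0-4(w=11) 1-2(w=2) 1-4(w=10) 3-4(w=1)

step 1: add edge 0-4 (w=11); MST = {0-4(w=11)}
step 2: add edge 3-4 (w=1); MST = {0-4(w=11) 3-4(w=1)}
step 3: add edge 1-4 (w=10); MST = {0-4(w=11) 1-4(w=10) 3-4(w=1)}
step 4: add edge 1-2 (w=2); MST = {0-4(w=11) 1-2(w=2) 1-4(w=10) 3-4(w=1)}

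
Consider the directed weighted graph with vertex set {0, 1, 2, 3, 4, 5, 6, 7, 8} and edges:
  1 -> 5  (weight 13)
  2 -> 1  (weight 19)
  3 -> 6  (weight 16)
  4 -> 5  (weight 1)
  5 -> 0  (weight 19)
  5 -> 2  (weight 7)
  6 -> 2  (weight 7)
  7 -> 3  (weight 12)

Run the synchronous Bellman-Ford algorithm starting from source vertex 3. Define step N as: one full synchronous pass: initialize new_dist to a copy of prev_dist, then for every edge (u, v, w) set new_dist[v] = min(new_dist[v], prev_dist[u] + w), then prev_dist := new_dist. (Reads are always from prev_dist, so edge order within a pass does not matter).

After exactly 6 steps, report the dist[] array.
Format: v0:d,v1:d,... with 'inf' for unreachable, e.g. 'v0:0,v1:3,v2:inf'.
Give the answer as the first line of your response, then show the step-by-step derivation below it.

v0:74,v1:42,v2:23,v3:0,v4:inf,v5:55,v6:16,v7:inf,v8:inf

step 1: dist = v0:inf,v1:inf,v2:inf,v3:0,v4:inf,v5:inf,v6:16,v7:inf,v8:inf
step 2: dist = v0:inf,v1:inf,v2:23,v3:0,v4:inf,v5:inf,v6:16,v7:inf,v8:inf
step 3: dist = v0:inf,v1:42,v2:23,v3:0,v4:inf,v5:inf,v6:16,v7:inf,v8:inf
step 4: dist = v0:inf,v1:42,v2:23,v3:0,v4:inf,v5:55,v6:16,v7:inf,v8:inf
step 5: dist = v0:74,v1:42,v2:23,v3:0,v4:inf,v5:55,v6:16,v7:inf,v8:inf
step 6: dist = v0:74,v1:42,v2:23,v3:0,v4:inf,v5:55,v6:16,v7:inf,v8:inf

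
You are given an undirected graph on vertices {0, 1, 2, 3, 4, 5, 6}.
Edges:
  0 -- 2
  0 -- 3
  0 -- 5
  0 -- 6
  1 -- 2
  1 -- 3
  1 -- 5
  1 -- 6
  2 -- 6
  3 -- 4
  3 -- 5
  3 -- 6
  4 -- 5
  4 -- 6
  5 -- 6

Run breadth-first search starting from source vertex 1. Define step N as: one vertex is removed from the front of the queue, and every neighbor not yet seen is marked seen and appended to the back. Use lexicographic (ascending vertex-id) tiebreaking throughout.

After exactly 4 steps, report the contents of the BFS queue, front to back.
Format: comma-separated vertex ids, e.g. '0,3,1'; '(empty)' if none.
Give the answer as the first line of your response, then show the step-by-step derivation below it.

6,0,4

step 1: dequeue 1; queue=[2,3,5,6]; order=1
step 2: dequeue 2; queue=[3,5,6,0]; order=1,2
step 3: dequeue 3; queue=[5,6,0,4]; order=1,2,3
step 4: dequeue 5; queue=[6,0,4]; order=1,2,3,5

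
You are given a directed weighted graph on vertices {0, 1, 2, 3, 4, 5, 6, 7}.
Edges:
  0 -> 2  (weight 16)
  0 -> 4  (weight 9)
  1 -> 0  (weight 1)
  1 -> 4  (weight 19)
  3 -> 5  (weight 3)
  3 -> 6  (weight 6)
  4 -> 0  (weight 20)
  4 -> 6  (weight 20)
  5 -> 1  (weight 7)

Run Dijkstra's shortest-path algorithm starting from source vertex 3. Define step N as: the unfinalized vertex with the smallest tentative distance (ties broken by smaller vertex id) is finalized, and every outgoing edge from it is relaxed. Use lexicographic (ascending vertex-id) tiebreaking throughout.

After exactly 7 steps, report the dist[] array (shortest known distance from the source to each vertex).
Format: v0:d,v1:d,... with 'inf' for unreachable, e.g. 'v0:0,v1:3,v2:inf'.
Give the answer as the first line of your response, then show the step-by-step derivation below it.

v0:11,v1:10,v2:27,v3:0,v4:20,v5:3,v6:6,v7:inf

step 1: dist = v0:inf,v1:inf,v2:inf,v3:0,v4:inf,v5:3,v6:6,v7:inf
step 2: dist = v0:inf,v1:10,v2:inf,v3:0,v4:inf,v5:3,v6:6,v7:inf
step 3: dist = v0:inf,v1:10,v2:inf,v3:0,v4:inf,v5:3,v6:6,v7:inf
step 4: dist = v0:11,v1:10,v2:inf,v3:0,v4:29,v5:3,v6:6,v7:inf
step 5: dist = v0:11,v1:10,v2:27,v3:0,v4:20,v5:3,v6:6,v7:inf
step 6: dist = v0:11,v1:10,v2:27,v3:0,v4:20,v5:3,v6:6,v7:inf
step 7: dist = v0:11,v1:10,v2:27,v3:0,v4:20,v5:3,v6:6,v7:inf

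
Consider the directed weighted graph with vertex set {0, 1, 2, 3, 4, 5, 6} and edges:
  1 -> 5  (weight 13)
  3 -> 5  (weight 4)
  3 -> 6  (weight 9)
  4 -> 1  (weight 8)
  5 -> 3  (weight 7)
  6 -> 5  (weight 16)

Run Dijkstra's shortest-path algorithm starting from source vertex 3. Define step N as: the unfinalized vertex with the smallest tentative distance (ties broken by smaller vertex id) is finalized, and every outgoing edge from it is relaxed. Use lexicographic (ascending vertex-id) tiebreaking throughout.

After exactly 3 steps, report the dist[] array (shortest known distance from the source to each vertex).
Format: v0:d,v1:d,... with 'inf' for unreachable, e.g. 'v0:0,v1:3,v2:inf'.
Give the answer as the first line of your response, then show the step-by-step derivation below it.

v0:inf,v1:inf,v2:inf,v3:0,v4:inf,v5:4,v6:9

step 1: dist = v0:inf,v1:inf,v2:inf,v3:0,v4:inf,v5:4,v6:9
step 2: dist = v0:inf,v1:inf,v2:inf,v3:0,v4:inf,v5:4,v6:9
step 3: dist = v0:inf,v1:inf,v2:inf,v3:0,v4:inf,v5:4,v6:9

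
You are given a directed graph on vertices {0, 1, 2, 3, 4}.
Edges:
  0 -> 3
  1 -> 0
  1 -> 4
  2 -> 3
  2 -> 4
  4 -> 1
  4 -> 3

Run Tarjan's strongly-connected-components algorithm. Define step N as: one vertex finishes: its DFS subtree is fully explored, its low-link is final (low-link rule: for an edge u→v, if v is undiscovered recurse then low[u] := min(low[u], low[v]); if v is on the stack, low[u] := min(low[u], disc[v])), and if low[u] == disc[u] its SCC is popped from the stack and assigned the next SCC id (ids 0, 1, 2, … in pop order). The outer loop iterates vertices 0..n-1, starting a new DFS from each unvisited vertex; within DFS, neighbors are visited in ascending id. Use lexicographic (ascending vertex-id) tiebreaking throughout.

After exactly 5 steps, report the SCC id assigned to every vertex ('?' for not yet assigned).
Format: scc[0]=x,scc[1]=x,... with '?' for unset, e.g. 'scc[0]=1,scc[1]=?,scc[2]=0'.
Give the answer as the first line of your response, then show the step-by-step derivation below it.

scc[0]=1,scc[1]=2,scc[2]=3,scc[3]=0,scc[4]=2

step 1: low=(low[0]=0,low[1]=?,low[2]=?,low[3]=1,low[4]=?); scc=(scc[0]=?,scc[1]=?,scc[2]=?,scc[3]=0,scc[4]=?)
step 2: low=(low[0]=0,low[1]=?,low[2]=?,low[3]=1,low[4]=?); scc=(scc[0]=1,scc[1]=?,scc[2]=?,scc[3]=0,scc[4]=?)
step 3: low=(low[0]=0,low[1]=2,low[2]=?,low[3]=1,low[4]=2); scc=(scc[0]=1,scc[1]=?,scc[2]=?,scc[3]=0,scc[4]=?)
step 4: low=(low[0]=0,low[1]=2,low[2]=?,low[3]=1,low[4]=2); scc=(scc[0]=1,scc[1]=2,scc[2]=?,scc[3]=0,scc[4]=2)
step 5: low=(low[0]=0,low[1]=2,low[2]=4,low[3]=1,low[4]=2); scc=(scc[0]=1,scc[1]=2,scc[2]=3,scc[3]=0,scc[4]=2)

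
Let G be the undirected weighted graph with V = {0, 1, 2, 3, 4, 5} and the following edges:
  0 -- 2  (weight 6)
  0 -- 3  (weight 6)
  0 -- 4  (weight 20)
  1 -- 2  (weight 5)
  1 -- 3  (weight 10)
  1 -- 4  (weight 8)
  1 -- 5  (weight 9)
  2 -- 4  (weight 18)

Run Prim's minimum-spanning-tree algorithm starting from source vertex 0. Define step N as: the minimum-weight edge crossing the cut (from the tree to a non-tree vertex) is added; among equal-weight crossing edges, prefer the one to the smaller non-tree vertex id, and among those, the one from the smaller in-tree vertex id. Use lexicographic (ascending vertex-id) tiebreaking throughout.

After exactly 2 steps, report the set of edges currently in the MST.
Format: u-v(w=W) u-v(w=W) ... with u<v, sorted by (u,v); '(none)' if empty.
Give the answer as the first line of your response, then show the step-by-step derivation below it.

0-2(w=6) 1-2(w=5)

step 1: add edge 0-2 (w=6); MST = {0-2(w=6)}
step 2: add edge 1-2 (w=5); MST = {0-2(w=6) 1-2(w=5)}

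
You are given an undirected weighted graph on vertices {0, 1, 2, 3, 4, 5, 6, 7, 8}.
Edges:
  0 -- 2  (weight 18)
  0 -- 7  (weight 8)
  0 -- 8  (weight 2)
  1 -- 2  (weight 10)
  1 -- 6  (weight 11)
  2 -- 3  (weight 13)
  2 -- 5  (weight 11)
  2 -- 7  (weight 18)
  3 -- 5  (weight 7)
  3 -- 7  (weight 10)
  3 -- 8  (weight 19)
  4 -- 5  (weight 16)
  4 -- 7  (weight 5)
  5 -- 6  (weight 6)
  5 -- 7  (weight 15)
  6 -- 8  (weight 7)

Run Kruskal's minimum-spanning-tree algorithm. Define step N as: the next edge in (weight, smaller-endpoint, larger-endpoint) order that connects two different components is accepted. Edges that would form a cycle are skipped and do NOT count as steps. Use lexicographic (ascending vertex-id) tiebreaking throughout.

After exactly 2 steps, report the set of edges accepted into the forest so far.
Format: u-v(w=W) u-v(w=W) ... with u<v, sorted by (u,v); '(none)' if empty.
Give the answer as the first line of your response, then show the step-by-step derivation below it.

0-8(w=2) 4-7(w=5)

step 1: add edge 0-8 (w=2); MST = {0-8(w=2)}
step 2: add edge 4-7 (w=5); MST = {0-8(w=2) 4-7(w=5)}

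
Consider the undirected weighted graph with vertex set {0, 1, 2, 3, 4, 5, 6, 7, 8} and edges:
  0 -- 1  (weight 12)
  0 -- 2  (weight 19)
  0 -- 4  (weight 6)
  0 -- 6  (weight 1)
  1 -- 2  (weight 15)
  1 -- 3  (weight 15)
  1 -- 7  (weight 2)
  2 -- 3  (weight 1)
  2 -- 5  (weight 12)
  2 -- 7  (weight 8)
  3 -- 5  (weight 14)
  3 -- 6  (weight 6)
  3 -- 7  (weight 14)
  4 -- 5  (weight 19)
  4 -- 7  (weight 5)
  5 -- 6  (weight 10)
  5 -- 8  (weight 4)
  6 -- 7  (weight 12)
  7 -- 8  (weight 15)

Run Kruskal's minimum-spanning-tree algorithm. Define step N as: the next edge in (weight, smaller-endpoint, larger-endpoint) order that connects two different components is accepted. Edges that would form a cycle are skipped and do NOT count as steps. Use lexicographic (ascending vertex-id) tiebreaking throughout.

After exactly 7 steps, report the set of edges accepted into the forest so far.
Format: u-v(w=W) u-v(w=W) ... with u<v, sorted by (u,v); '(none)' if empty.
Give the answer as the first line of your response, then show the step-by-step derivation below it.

0-4(w=6) 0-6(w=1) 1-7(w=2) 2-3(w=1) 3-6(w=6) 4-7(w=5) 5-8(w=4)

step 1: add edge 0-6 (w=1); MST = {0-6(w=1)}
step 2: add edge 2-3 (w=1); MST = {0-6(w=1) 2-3(w=1)}
step 3: add edge 1-7 (w=2); MST = {0-6(w=1) 1-7(w=2) 2-3(w=1)}
step 4: add edge 5-8 (w=4); MST = {0-6(w=1) 1-7(w=2) 2-3(w=1) 5-8(w=4)}
step 5: add edge 4-7 (w=5); MST = {0-6(w=1) 1-7(w=2) 2-3(w=1) 4-7(w=5) 5-8(w=4)}
step 6: add edge 0-4 (w=6); MST = {0-4(w=6) 0-6(w=1) 1-7(w=2) 2-3(w=1) 4-7(w=5) 5-8(w=4)}
step 7: add edge 3-6 (w=6); MST = {0-4(w=6) 0-6(w=1) 1-7(w=2) 2-3(w=1) 3-6(w=6) 4-7(w=5) 5-8(w=4)}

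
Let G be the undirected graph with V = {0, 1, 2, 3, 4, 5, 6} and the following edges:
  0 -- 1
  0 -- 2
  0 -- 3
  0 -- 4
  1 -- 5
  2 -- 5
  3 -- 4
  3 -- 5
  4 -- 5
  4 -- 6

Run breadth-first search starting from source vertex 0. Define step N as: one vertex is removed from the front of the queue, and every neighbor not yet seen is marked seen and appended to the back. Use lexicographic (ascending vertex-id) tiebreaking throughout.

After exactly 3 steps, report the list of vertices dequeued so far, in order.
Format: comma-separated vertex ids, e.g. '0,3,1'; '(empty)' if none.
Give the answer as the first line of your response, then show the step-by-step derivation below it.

0,1,2

step 1: dequeue 0; queue=[1,2,3,4]; order=0
step 2: dequeue 1; queue=[2,3,4,5]; order=0,1
step 3: dequeue 2; queue=[3,4,5]; order=0,1,2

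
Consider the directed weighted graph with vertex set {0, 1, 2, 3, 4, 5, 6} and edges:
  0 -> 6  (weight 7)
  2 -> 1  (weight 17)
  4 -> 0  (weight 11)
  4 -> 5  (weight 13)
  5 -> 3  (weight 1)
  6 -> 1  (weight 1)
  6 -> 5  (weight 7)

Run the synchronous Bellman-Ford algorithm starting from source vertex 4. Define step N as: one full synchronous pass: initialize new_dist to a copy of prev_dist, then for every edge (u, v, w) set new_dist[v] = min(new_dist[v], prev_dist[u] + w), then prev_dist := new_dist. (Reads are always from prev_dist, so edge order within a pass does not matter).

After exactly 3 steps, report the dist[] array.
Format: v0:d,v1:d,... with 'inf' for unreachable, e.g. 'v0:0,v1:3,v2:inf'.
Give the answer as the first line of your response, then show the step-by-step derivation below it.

v0:11,v1:19,v2:inf,v3:14,v4:0,v5:13,v6:18

step 1: dist = v0:11,v1:inf,v2:inf,v3:inf,v4:0,v5:13,v6:inf
step 2: dist = v0:11,v1:inf,v2:inf,v3:14,v4:0,v5:13,v6:18
step 3: dist = v0:11,v1:19,v2:inf,v3:14,v4:0,v5:13,v6:18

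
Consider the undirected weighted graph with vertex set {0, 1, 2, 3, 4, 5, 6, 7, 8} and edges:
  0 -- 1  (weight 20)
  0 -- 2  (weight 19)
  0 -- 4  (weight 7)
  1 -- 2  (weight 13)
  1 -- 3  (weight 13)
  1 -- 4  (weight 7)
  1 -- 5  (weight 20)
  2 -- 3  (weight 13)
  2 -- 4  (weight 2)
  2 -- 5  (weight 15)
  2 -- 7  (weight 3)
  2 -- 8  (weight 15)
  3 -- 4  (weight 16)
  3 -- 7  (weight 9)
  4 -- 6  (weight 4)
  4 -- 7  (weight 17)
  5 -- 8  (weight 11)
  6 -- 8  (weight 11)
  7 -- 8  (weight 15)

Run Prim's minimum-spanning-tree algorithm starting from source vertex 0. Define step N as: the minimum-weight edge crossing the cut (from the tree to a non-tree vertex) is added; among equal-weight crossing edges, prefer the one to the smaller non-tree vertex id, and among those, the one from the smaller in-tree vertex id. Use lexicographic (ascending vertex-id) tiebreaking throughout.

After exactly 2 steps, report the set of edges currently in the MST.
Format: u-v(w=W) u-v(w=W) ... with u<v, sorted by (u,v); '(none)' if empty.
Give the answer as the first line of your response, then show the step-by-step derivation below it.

0-4(w=7) 2-4(w=2)

step 1: add edge 0-4 (w=7); MST = {0-4(w=7)}
step 2: add edge 2-4 (w=2); MST = {0-4(w=7) 2-4(w=2)}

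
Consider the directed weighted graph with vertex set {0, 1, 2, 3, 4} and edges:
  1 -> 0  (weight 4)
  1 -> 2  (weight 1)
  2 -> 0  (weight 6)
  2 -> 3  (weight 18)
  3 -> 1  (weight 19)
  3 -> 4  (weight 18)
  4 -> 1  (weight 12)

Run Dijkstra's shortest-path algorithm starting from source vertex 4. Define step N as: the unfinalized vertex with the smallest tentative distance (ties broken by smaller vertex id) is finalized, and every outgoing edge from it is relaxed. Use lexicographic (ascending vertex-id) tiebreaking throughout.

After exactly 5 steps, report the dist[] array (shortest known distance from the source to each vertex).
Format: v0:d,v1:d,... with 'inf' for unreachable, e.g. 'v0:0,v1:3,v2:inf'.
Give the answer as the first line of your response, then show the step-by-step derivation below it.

v0:16,v1:12,v2:13,v3:31,v4:0

step 1: dist = v0:inf,v1:12,v2:inf,v3:inf,v4:0
step 2: dist = v0:16,v1:12,v2:13,v3:inf,v4:0
step 3: dist = v0:16,v1:12,v2:13,v3:31,v4:0
step 4: dist = v0:16,v1:12,v2:13,v3:31,v4:0
step 5: dist = v0:16,v1:12,v2:13,v3:31,v4:0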